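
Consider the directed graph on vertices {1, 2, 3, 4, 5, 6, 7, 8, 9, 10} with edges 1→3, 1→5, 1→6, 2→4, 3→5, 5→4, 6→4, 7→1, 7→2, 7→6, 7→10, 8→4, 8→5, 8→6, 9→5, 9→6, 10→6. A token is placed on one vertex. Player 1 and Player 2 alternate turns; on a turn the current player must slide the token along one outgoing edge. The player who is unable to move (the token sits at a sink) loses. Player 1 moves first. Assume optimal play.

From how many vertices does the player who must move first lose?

4

Work bottom-up. With no move the player to move loses. Otherwise the position is W if at least one move leads to an L position for the opponent, and L if every move leads to a W.
Every edge goes from a vertex to one that appears earlier in the order 4, 5, 3, 6, 1, 8, 9, 2, 10, 7, so processing vertices in that order labels each vertex after all of its successors.
4: no outgoing edge → L
5: reaches L-position 4 → W
3: only reaches 5(W), which is W → L
6: reaches L-position 4 → W
1: reaches L-position 3 → W
8: reaches L-position 4 → W
9: only reaches 6(W), 5(W), all W → L
2: reaches L-position 4 → W
10: only reaches 6(W), which is W → L
7: reaches L-position 10 → W
The L vertices are 3, 4, 9, 10; that is 4 in all.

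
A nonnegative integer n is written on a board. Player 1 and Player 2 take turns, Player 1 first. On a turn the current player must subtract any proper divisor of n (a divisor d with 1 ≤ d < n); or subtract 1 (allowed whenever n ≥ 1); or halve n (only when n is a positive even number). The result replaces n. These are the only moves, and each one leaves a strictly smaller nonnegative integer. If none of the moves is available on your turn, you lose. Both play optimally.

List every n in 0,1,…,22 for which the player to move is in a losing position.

Classify positions by backward induction: terminal positions (no move available) are L. From any other position, the mover wins iff some move reaches an L.
n=0: no move → L
n=1: →0(L), so W
n=2: →1(W) only, which is W, so L
n=3: →2(L), so W
n=4: →2(L), so W
n=5: →4(W) only, which is W, so L
n=6: →5(L), so W
n=7: →6(W) only, which is W, so L
n=8: →7(L), so W
n=9: →6(W), 8(W) — all W, so L
n=10: →5(L), so W
n=11: →10(W) only, which is W, so L
n=12: →9(L), so W
n=13: →12(W) only, which is W, so L
n=14: →7(L), so W
n=15: →10(W), 12(W), 14(W) — all W, so L
n=16: →15(L), so W
n=17: →16(W) only, which is W, so L
n=18: →9(L), so W
n=19: →18(W) only, which is W, so L
n=20: →15(L), so W
n=21: →14(W), 18(W), 20(W) — all W, so L
n=22: →11(L), so W
The losing starting values of n are exactly the entries labelled L in this table (11 of them).

0, 2, 5, 7, 9, 11, 13, 15, 17, 19, 21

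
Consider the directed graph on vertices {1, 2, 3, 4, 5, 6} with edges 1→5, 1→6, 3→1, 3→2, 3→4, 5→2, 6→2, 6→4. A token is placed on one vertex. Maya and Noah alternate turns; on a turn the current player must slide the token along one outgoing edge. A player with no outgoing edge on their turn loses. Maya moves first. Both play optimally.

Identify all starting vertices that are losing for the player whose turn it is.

1, 2, 4

Classify positions by backward induction: terminal positions (no move available) are L. From any other position, the mover wins iff some move reaches an L.
Every edge goes from a vertex to one that appears earlier in the order 4, 2, 5, 6, 1, 3, so processing vertices in that order labels each vertex after all of its successors.
4: no outgoing edge → L
2: no outgoing edge → L
5: →2(L), so W
6: →2(L), so W
1: →6(W), 5(W) — all W, so L
3: →1(L), so W
Reading off the rows marked L gives the requested list; there are 3 such vertices.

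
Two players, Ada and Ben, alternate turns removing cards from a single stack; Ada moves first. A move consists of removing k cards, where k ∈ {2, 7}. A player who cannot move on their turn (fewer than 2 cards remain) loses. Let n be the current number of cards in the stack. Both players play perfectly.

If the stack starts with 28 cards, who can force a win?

Label each position W (a win for the player to move) or L (a loss). A position with no legal move is L; any other position is W exactly when some move reaches an L, and L when every move reaches a W.
n=0: no move → L
n=1: no move → L
n=2: can move to 0, which is L ⇒ W
n=3: can move to 1, which is L ⇒ W
n=4: the only move is to 2(W), a W ⇒ L
n=5: the only move is to 3(W), a W ⇒ L
n=6: can move to 4, which is L ⇒ W
n=7: can move to 5, which is L ⇒ W
n=8: can move to 1, which is L ⇒ W
n=9: moves to 7(W), 2(W); every one is W ⇒ L
n=10: moves to 8(W), 3(W); every one is W ⇒ L
n=11: can move to 9, which is L ⇒ W
n=12: can move to 10, which is L ⇒ W
n=13: moves to 11(W), 6(W); every one is W ⇒ L
n=14: moves to 12(W), 7(W); every one is W ⇒ L
n=15: can move to 13, which is L ⇒ W
n=16: can move to 14, which is L ⇒ W
n=17: can move to 10, which is L ⇒ W
n=18: moves to 16(W), 11(W); every one is W ⇒ L
n=19: moves to 17(W), 12(W); every one is W ⇒ L
n=20: can move to 18, which is L ⇒ W
n=21: can move to 19, which is L ⇒ W
n=22: moves to 20(W), 15(W); every one is W ⇒ L
n=23: moves to 21(W), 16(W); every one is W ⇒ L
n=24: can move to 22, which is L ⇒ W
n=25: can move to 23, which is L ⇒ W
n=26: can move to 19, which is L ⇒ W
n=27: moves to 25(W), 20(W); every one is W ⇒ L
n=28: moves to 26(W), 21(W); every one is W ⇒ L
The starting position 28 is L: whatever Ada does, the opponent receives a W position.

Ben wins.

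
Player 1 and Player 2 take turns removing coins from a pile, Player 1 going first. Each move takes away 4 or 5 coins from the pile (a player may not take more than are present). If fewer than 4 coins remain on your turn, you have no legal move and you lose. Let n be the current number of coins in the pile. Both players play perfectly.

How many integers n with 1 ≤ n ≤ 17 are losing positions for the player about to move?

7

Build the W/L table. Terminal = L. A non-terminal position is W if it has a move to some L; otherwise it is L.
n=0: no move → L
n=1: no move → L
n=2: no move → L
n=3: no move → L
n=4: →0(L), so W
n=5: →1(L), so W
n=6: →2(L), so W
n=7: →3(L), so W
n=8: →3(L), so W
n=9: →5(W), 4(W) — all W, so L
n=10: →6(W), 5(W) — all W, so L
n=11: →7(W), 6(W) — all W, so L
n=12: →8(W), 7(W) — all W, so L
n=13: →9(L), so W
n=14: →10(L), so W
n=15: →11(L), so W
n=16: →12(L), so W
n=17: →12(L), so W
L entries with 1 ≤ n ≤ 17 (n=0 is outside the asked range and is not counted): n = 1, 2, 3, 9, 10, 11, 12; that makes 7.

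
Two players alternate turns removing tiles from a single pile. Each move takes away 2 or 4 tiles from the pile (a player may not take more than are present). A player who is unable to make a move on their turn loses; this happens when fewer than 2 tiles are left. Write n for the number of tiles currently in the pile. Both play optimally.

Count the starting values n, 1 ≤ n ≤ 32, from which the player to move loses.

Work bottom-up. With no move the player to move loses. Otherwise the position is W if at least one move leads to an L position for the opponent, and L if every move leads to a W.
n=0: no move → L
n=1: no move → L
n=2: W (go to 0, an L position)
n=3: W (go to 1, an L position)
n=4: W (go to 0, an L position)
n=5: W (go to 1, an L position)
n=6: L (options 4(W), 2(W) are all W)
n=7: L (options 5(W), 3(W) are all W)
n=8: W (go to 6, an L position)
n=9: W (go to 7, an L position)
n=10: W (go to 6, an L position)
n=11: W (go to 7, an L position)
n=12: L (options 10(W), 8(W) are all W)
n=13: L (options 11(W), 9(W) are all W)
n=14: W (go to 12, an L position)
n=15: W (go to 13, an L position)
n=16: W (go to 12, an L position)
n=17: W (go to 13, an L position)
n=18: L (options 16(W), 14(W) are all W)
n=19: L (options 17(W), 15(W) are all W)
n=20: W (go to 18, an L position)
n=21: W (go to 19, an L position)
n=22: W (go to 18, an L position)
n=23: W (go to 19, an L position)
n=24: L (options 22(W), 20(W) are all W)
n=25: L (options 23(W), 21(W) are all W)
n=26: W (go to 24, an L position)
n=27: W (go to 25, an L position)
n=28: W (go to 24, an L position)
n=29: W (go to 25, an L position)
n=30: L (options 28(W), 26(W) are all W)
n=31: L (options 29(W), 27(W) are all W)
n=32: W (go to 30, an L position)
L entries with 1 ≤ n ≤ 32 (n=0 is outside the asked range and is not counted): n = 1, 6, 7, 12, 13, 18, 19, 24, 25, 30, 31; that makes 11.

11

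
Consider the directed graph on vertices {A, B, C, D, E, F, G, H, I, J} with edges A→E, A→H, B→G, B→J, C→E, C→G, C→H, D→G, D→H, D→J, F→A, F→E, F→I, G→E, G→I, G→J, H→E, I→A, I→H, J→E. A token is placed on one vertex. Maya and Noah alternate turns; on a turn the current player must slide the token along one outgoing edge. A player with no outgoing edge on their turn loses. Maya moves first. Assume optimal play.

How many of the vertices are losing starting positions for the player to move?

Label each position W (a win for the player to move) or L (a loss). A position with no legal move is L; any other position is W exactly when some move reaches an L, and L when every move reaches a W.
Every edge goes from a vertex to one that appears earlier in the order E, J, H, A, I, G, F, C, D, B, so processing vertices in that order labels each vertex after all of its successors.
E: no outgoing edge → L
J: W (go to E, an L position)
H: W (go to E, an L position)
A: W (go to E, an L position)
I: L (options A(W), H(W) are all W)
G: W (go to I, an L position)
F: W (go to I, an L position)
C: W (go to E, an L position)
D: L (options G(W), H(W), J(W) are all W)
B: L (options G(W), J(W) are all W)
The L vertices are B, D, E, I; that is 4 in all.

4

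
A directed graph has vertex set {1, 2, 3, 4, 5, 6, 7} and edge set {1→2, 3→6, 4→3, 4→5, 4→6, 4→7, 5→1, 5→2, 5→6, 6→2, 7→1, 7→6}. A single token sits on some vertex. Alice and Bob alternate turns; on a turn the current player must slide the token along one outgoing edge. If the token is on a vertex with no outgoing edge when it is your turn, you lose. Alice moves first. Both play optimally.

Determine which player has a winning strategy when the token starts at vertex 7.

Bob wins.

Classify positions by backward induction: terminal positions (no move available) are L. From any other position, the mover wins iff some move reaches an L.
Every edge goes from a vertex to one that appears earlier in the order 2, 1, 6, 7, 3, 5, 4, so processing vertices in that order labels each vertex after all of its successors.
2: no outgoing edge → L
1: reaches L-position 2 → W
6: reaches L-position 2 → W
7: only reaches 6(W), 1(W), all W → L
3: only reaches 6(W), which is W → L
5: reaches L-position 2 → W
4: reaches L-position 3 → W
The starting position 7 is L: whatever Alice does, the opponent receives a W position.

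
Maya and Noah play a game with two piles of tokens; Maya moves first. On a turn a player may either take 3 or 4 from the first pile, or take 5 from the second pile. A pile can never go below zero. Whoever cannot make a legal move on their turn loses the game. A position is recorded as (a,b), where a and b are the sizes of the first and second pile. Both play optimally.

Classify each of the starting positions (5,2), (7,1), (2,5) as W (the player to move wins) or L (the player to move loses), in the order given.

Work bottom-up. With no move the player to move loses. Otherwise the position is W if at least one move leads to an L position for the opponent, and L if every move leads to a W.
No move ever increases a pile, so every position that can arise here has a ≤ 7 and b ≤ 5; it is enough to label the cells with 0 ≤ a ≤ 7 and 0 ≤ b ≤ 5.
Every move lowers a or b (never raises either), so fill the grid row by row in increasing a, and left to right within a row: each cell's successors are then already labelled.
      b=0  b=1  b=2  b=3  b=4  b=5
a=0:    L    L    L    L    L    W
a=1:    L    L    L    L    L    W
a=2:    L    L    L    L    L    W
a=3:    W    W    W    W    W    L
a=4:    W    W    W    W    W    L
a=5:    W    W    W    W    W    L
a=6:    W    W    W    W    W    W
a=7:    L    L    L    L    L    W
Cells with no legal move (terminal, hence L): (0,0), (0,1), (0,2), (0,3), (0,4), (1,0), (1,1), (1,2), (1,3), (1,4), (2,0), (2,1), (2,2), (2,3), (2,4).
The remaining L cells, each justified by listing all of its moves:
(3,5): only reaches (0,5)(W), (3,0)(W), all W → L
(4,5): only reaches (1,5)(W), (0,5)(W), (4,0)(W), all W → L
(5,5): only reaches (2,5)(W), (1,5)(W), (5,0)(W), all W → L
(7,0): only reaches (4,0)(W), (3,0)(W), all W → L
(7,1): only reaches (4,1)(W), (3,1)(W), all W → L
(7,2): only reaches (4,2)(W), (3,2)(W), all W → L
(7,3): only reaches (4,3)(W), (3,3)(W), all W → L
(7,4): only reaches (4,4)(W), (3,4)(W), all W → L
Every other cell has at least one move into one of the L cells above, so it is W.
(5,2): the move to (2,2) reaches an L cell, so W
(7,1): one of the L cells justified above, so L
(2,5): the move to (2,0) reaches an L cell, so W

(5,2): W, (7,1): L, (2,5): W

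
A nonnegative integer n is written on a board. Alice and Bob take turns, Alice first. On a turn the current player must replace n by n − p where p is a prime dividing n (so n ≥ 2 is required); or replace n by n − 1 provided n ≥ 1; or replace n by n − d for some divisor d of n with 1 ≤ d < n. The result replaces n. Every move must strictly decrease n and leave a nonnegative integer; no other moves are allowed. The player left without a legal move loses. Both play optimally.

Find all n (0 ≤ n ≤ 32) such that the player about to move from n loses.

Compute win/loss labels from the base case upward. A position with no move is L. Any other position is W if it can reach an L in one move, else L.
n=0: no move → L
n=1: →0(L), so W
n=2: →0(L), so W
n=3: →0(L), so W
n=4: →2(W), 3(W) — all W, so L
n=5: →0(L), so W
n=6: →4(L), so W
n=7: →0(L), so W
n=8: →4(L), so W
n=9: →6(W), 8(W) — all W, so L
n=10: →9(L), so W
n=11: →0(L), so W
n=12: →9(L), so W
n=13: →0(L), so W
n=14: →7(W), 12(W), 13(W) — all W, so L
n=15: →14(L), so W
n=16: →14(L), so W
n=17: →0(L), so W
n=18: →9(L), so W
n=19: →0(L), so W
n=20: →10(W), 15(W), 16(W), 18(W), 19(W) — all W, so L
n=21: →14(L), so W
n=22: →20(L), so W
n=23: →0(L), so W
n=24: →20(L), so W
n=25: →20(L), so W
n=26: →13(W), 24(W), 25(W) — all W, so L
n=27: →26(L), so W
n=28: →14(L), so W
n=29: →0(L), so W
n=30: →20(L), so W
n=31: →0(L), so W
n=32: →16(W), 24(W), 28(W), 30(W), 31(W) — all W, so L
The losing starting values of n are exactly the entries labelled L in this table (7 of them).

0, 4, 9, 14, 20, 26, 32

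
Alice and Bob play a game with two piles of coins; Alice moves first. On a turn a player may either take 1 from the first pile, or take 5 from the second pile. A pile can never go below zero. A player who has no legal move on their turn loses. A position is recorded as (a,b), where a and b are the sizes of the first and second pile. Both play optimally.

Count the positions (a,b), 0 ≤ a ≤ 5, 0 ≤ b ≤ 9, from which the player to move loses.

Build the W/L table. Terminal = L. A non-terminal position is W if it has a move to some L; otherwise it is L.
Every move lowers a or b (never raises either), so fill the grid row by row in increasing a, and left to right within a row: each cell's successors are then already labelled.
      b=0  b=1  b=2  b=3  b=4  b=5  b=6  b=7  b=8  b=9
a=0:    L    L    L    L    L    W    W    W    W    W
a=1:    W    W    W    W    W    L    L    L    L    L
a=2:    L    L    L    L    L    W    W    W    W    W
a=3:    W    W    W    W    W    L    L    L    L    L
a=4:    L    L    L    L    L    W    W    W    W    W
a=5:    W    W    W    W    W    L    L    L    L    L
Cells with no legal move (terminal, hence L): (0,0), (0,1), (0,2), (0,3), (0,4).
The remaining L cells, each justified by listing all of its moves:
(1,5): →(0,5)(W), (1,0)(W) — all W, so L
(1,6): →(0,6)(W), (1,1)(W) — all W, so L
(1,7): →(0,7)(W), (1,2)(W) — all W, so L
(1,8): →(0,8)(W), (1,3)(W) — all W, so L
(1,9): →(0,9)(W), (1,4)(W) — all W, so L
(2,0): →(1,0)(W) only, which is W, so L
(2,1): →(1,1)(W) only, which is W, so L
(2,2): →(1,2)(W) only, which is W, so L
(2,3): →(1,3)(W) only, which is W, so L
(2,4): →(1,4)(W) only, which is W, so L
(3,5): →(2,5)(W), (3,0)(W) — all W, so L
(3,6): →(2,6)(W), (3,1)(W) — all W, so L
(3,7): →(2,7)(W), (3,2)(W) — all W, so L
(3,8): →(2,8)(W), (3,3)(W) — all W, so L
(3,9): →(2,9)(W), (3,4)(W) — all W, so L
(4,0): →(3,0)(W) only, which is W, so L
(4,1): →(3,1)(W) only, which is W, so L
(4,2): →(3,2)(W) only, which is W, so L
(4,3): →(3,3)(W) only, which is W, so L
(4,4): →(3,4)(W) only, which is W, so L
(5,5): →(4,5)(W), (5,0)(W) — all W, so L
(5,6): →(4,6)(W), (5,1)(W) — all W, so L
(5,7): →(4,7)(W), (5,2)(W) — all W, so L
(5,8): →(4,8)(W), (5,3)(W) — all W, so L
(5,9): →(4,9)(W), (5,4)(W) — all W, so L
Every other cell has at least one move into one of the L cells above, so it is W.
L cells per row: a=0: 5, a=1: 5, a=2: 5, a=3: 5, a=4: 5, a=5: 5; total 30.

30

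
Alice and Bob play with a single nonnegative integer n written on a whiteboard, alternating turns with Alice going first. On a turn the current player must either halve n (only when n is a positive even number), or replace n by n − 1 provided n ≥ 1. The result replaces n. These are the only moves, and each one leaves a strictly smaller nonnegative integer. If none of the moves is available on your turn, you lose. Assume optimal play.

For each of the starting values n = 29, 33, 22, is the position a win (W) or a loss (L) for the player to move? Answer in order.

Compute win/loss labels from the base case upward. A position with no move is L. Any other position is W if it can reach an L in one move, else L.
n=0: no move → L
n=1: can move to 0, which is L ⇒ W
n=2: the only move is to 1(W), a W ⇒ L
n=3: can move to 2, which is L ⇒ W
n=4: can move to 2, which is L ⇒ W
n=5: the only move is to 4(W), a W ⇒ L
n=6: can move to 5, which is L ⇒ W
n=7: the only move is to 6(W), a W ⇒ L
n=8: can move to 7, which is L ⇒ W
n=9: the only move is to 8(W), a W ⇒ L
n=10: can move to 5, which is L ⇒ W
n=11: the only move is to 10(W), a W ⇒ L
n=12: can move to 11, which is L ⇒ W
n=13: the only move is to 12(W), a W ⇒ L
n=14: can move to 7, which is L ⇒ W
n=15: the only move is to 14(W), a W ⇒ L
n=16: can move to 15, which is L ⇒ W
n=17: the only move is to 16(W), a W ⇒ L
n=18: can move to 9, which is L ⇒ W
n=19: the only move is to 18(W), a W ⇒ L
n=20: can move to 19, which is L ⇒ W
n=21: the only move is to 20(W), a W ⇒ L
n=22: can move to 11, which is L ⇒ W
n=23: the only move is to 22(W), a W ⇒ L
n=24: can move to 23, which is L ⇒ W
n=25: the only move is to 24(W), a W ⇒ L
n=26: can move to 13, which is L ⇒ W
n=27: the only move is to 26(W), a W ⇒ L
n=28: can move to 27, which is L ⇒ W
n=29: the only move is to 28(W), a W ⇒ L
n=30: can move to 15, which is L ⇒ W
n=31: the only move is to 30(W), a W ⇒ L
n=32: can move to 31, which is L ⇒ W
n=33: the only move is to 32(W), a W ⇒ L

29: L, 33: L, 22: W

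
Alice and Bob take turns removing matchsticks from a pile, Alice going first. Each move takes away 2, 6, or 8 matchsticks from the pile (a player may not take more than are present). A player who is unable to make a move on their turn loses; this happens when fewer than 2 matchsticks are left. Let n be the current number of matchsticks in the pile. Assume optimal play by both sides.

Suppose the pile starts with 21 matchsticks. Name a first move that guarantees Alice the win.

Remove 2, leaving 19.

Use the standard recursion: the mover loses at a terminal position; elsewhere, the mover wins exactly when some move hands the opponent an L position.
n=0: no move → L
n=1: no move → L
n=2: W (go to 0, an L position)
n=3: W (go to 1, an L position)
n=4: L (sole option 2(W) is W)
n=5: L (sole option 3(W) is W)
n=6: W (go to 4, an L position)
n=7: W (go to 5, an L position)
n=8: W (go to 0, an L position)
n=9: W (go to 1, an L position)
n=10: W (go to 4, an L position)
n=11: W (go to 5, an L position)
n=12: W (go to 4, an L position)
n=13: W (go to 5, an L position)
n=14: L (options 12(W), 8(W), 6(W) are all W)
n=15: L (options 13(W), 9(W), 7(W) are all W)
n=16: W (go to 14, an L position)
n=17: W (go to 15, an L position)
n=18: L (options 16(W), 12(W), 10(W) are all W)
n=19: L (options 17(W), 13(W), 11(W) are all W)
n=20: W (go to 18, an L position)
n=21: W (go to 19, an L position)
From 21, the L positions reachable in one move are: 19, 15. Any move reaching one of these is winning.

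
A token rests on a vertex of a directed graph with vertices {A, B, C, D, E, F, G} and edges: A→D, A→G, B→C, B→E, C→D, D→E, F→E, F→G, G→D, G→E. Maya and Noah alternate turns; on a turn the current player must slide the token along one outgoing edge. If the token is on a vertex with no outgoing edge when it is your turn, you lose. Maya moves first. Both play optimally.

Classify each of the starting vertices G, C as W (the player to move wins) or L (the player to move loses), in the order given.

Build the W/L table. Terminal = L. A non-terminal position is W if it has a move to some L; otherwise it is L.
Every edge goes from a vertex to one that appears earlier in the order E, D, G, A, F, C, B, so processing vertices in that order labels each vertex after all of its successors.
E: no outgoing edge → L
D: →E(L), so W
G: →E(L), so W
A: →G(W), D(W) — all W, so L
F: →E(L), so W
C: →D(W) only, which is W, so L
B: →C(L), so W

G: W, C: L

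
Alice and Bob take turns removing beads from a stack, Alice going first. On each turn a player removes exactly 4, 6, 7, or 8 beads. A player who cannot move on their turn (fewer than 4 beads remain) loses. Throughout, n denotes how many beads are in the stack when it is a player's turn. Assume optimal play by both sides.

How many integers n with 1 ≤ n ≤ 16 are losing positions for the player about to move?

Use the standard recursion: the mover loses at a terminal position; elsewhere, the mover wins exactly when some move hands the opponent an L position.
n=0: no move → L
n=1: no move → L
n=2: no move → L
n=3: no move → L
n=4: can move to 0, which is L ⇒ W
n=5: can move to 1, which is L ⇒ W
n=6: can move to 2, which is L ⇒ W
n=7: can move to 3, which is L ⇒ W
n=8: can move to 2, which is L ⇒ W
n=9: can move to 3, which is L ⇒ W
n=10: can move to 3, which is L ⇒ W
n=11: can move to 3, which is L ⇒ W
n=12: moves to 8(W), 6(W), 5(W), 4(W); every one is W ⇒ L
n=13: moves to 9(W), 7(W), 6(W), 5(W); every one is W ⇒ L
n=14: moves to 10(W), 8(W), 7(W), 6(W); every one is W ⇒ L
n=15: moves to 11(W), 9(W), 8(W), 7(W); every one is W ⇒ L
n=16: can move to 12, which is L ⇒ W
L entries with 1 ≤ n ≤ 16 (n=0 is outside the asked range and is not counted): n = 1, 2, 3, 12, 13, 14, 15; that makes 7.

7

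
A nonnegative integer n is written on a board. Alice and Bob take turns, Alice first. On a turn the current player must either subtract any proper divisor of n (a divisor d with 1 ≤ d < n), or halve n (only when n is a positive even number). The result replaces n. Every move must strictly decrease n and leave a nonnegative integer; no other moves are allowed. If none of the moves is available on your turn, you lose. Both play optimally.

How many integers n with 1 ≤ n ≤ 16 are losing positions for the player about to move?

8

Use the standard recursion: the mover loses at a terminal position; elsewhere, the mover wins exactly when some move hands the opponent an L position.
n=0: no move → L
n=1: no move → L
n=2: W (go to 1, an L position)
n=3: L (sole option 2(W) is W)
n=4: W (go to 3, an L position)
n=5: L (sole option 4(W) is W)
n=6: W (go to 3, an L position)
n=7: L (sole option 6(W) is W)
n=8: W (go to 7, an L position)
n=9: L (options 6(W), 8(W) are all W)
n=10: W (go to 5, an L position)
n=11: L (sole option 10(W) is W)
n=12: W (go to 9, an L position)
n=13: L (sole option 12(W) is W)
n=14: W (go to 7, an L position)
n=15: L (options 10(W), 12(W), 14(W) are all W)
n=16: W (go to 15, an L position)
L entries with 1 ≤ n ≤ 16 (n=0 is outside the asked range and is not counted): n = 1, 3, 5, 7, 9, 11, 13, 15; that makes 8.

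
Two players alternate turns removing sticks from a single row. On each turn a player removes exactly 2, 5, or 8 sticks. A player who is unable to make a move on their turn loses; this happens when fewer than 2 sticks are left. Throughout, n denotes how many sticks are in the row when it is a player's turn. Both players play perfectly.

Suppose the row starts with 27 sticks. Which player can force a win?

The second player wins.

Use the standard recursion: the mover loses at a terminal position; elsewhere, the mover wins exactly when some move hands the opponent an L position.
n=0: no move → L
n=1: no move → L
n=2: reaches L-position 0 → W
n=3: reaches L-position 1 → W
n=4: only reaches 2(W), which is W → L
n=5: reaches L-position 0 → W
n=6: reaches L-position 4 → W
n=7: only reaches 5(W), 2(W), all W → L
n=8: reaches L-position 0 → W
n=9: reaches L-position 7 → W
n=10: only reaches 8(W), 5(W), 2(W), all W → L
n=11: only reaches 9(W), 6(W), 3(W), all W → L
n=12: reaches L-position 10 → W
n=13: reaches L-position 11 → W
n=14: only reaches 12(W), 9(W), 6(W), all W → L
n=15: reaches L-position 10 → W
n=16: reaches L-position 14 → W
n=17: only reaches 15(W), 12(W), 9(W), all W → L
n=18: reaches L-position 10 → W
n=19: reaches L-position 17 → W
n=20: only reaches 18(W), 15(W), 12(W), all W → L
n=21: only reaches 19(W), 16(W), 13(W), all W → L
n=22: reaches L-position 20 → W
n=23: reaches L-position 21 → W
n=24: only reaches 22(W), 19(W), 16(W), all W → L
n=25: reaches L-position 20 → W
n=26: reaches L-position 24 → W
n=27: only reaches 25(W), 22(W), 19(W), all W → L
The starting position 27 is L: whatever the player to move does, the opponent receives a W position.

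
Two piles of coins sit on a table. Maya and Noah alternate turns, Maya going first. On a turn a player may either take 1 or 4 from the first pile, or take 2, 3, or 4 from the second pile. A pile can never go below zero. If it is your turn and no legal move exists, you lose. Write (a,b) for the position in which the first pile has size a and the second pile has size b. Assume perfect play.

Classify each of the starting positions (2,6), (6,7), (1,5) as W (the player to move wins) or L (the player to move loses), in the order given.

(2,6): L, (6,7): W, (1,5): W

Classify positions by backward induction: terminal positions (no move available) are L. From any other position, the mover wins iff some move reaches an L.
No move ever increases a pile, so every position that can arise here has a ≤ 6 and b ≤ 7; it is enough to label the cells with 0 ≤ a ≤ 6 and 0 ≤ b ≤ 7.
Every move lowers a or b (never raises either), so fill the grid row by row in increasing a, and left to right within a row: each cell's successors are then already labelled.
      b=0  b=1  b=2  b=3  b=4  b=5  b=6  b=7
a=0:    L    L    W    W    W    W    L    L
a=1:    W    W    L    L    W    W    W    W
a=2:    L    L    W    W    W    W    L    L
a=3:    W    W    L    L    W    W    W    W
a=4:    W    W    W    W    L    L    W    W
a=5:    L    L    W    W    W    W    L    L
a=6:    W    W    L    L    W    W    W    W
Cells with no legal move (terminal, hence L): (0,0), (0,1).
The remaining L cells, each justified by listing all of its moves:
(0,6): →(0,4)(W), (0,3)(W), (0,2)(W) — all W, so L
(0,7): →(0,5)(W), (0,4)(W), (0,3)(W) — all W, so L
(1,2): →(0,2)(W), (1,0)(W) — all W, so L
(1,3): →(0,3)(W), (1,1)(W), (1,0)(W) — all W, so L
(2,0): →(1,0)(W) only, which is W, so L
(2,1): →(1,1)(W) only, which is W, so L
(2,6): →(1,6)(W), (2,4)(W), (2,3)(W), (2,2)(W) — all W, so L
(2,7): →(1,7)(W), (2,5)(W), (2,4)(W), (2,3)(W) — all W, so L
(3,2): →(2,2)(W), (3,0)(W) — all W, so L
(3,3): →(2,3)(W), (3,1)(W), (3,0)(W) — all W, so L
(4,4): →(3,4)(W), (0,4)(W), (4,2)(W), (4,1)(W), (4,0)(W) — all W, so L
(4,5): →(3,5)(W), (0,5)(W), (4,3)(W), (4,2)(W), (4,1)(W) — all W, so L
(5,0): →(4,0)(W), (1,0)(W) — all W, so L
(5,1): →(4,1)(W), (1,1)(W) — all W, so L
(5,6): →(4,6)(W), (1,6)(W), (5,4)(W), (5,3)(W), (5,2)(W) — all W, so L
(5,7): →(4,7)(W), (1,7)(W), (5,5)(W), (5,4)(W), (5,3)(W) — all W, so L
(6,2): →(5,2)(W), (2,2)(W), (6,0)(W) — all W, so L
(6,3): →(5,3)(W), (2,3)(W), (6,1)(W), (6,0)(W) — all W, so L
Every other cell has at least one move into one of the L cells above, so it is W.
(2,6): one of the L cells justified above, so L
(6,7): the move to (5,7) reaches an L cell, so W
(1,5): the move to (1,3) reaches an L cell, so W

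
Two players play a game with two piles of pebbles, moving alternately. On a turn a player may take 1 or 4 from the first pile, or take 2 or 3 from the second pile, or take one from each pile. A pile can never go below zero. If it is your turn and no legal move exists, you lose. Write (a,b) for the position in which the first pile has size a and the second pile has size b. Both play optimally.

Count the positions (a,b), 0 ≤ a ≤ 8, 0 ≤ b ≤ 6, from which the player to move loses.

23

Positions with no move are L. A position that does have a move is losing for the player to move precisely when every available move leads to a winning position for the opponent. Fill in the labels:
Every move lowers a or b (never raises either), so fill the grid row by row in increasing a, and left to right within a row: each cell's successors are then already labelled.
      b=0  b=1  b=2  b=3  b=4  b=5  b=6
a=0:    L    L    W    W    W    L    L
a=1:    W    W    W    L    L    W    W
a=2:    L    L    W    W    W    W    L
a=3:    W    W    W    L    L    W    W
a=4:    W    W    L    W    W    W    W
a=5:    L    L    W    W    W    L    L
a=6:    W    W    W    L    L    W    W
a=7:    L    L    W    W    W    W    L
a=8:    W    W    W    L    L    W    W
Cells with no legal move (terminal, hence L): (0,0), (0,1).
The remaining L cells, each justified by listing all of its moves:
(0,5): only reaches (0,3)(W), (0,2)(W), all W → L
(0,6): only reaches (0,4)(W), (0,3)(W), all W → L
(1,3): only reaches (0,3)(W), (1,1)(W), (1,0)(W), (0,2)(W), all W → L
(1,4): only reaches (0,4)(W), (1,2)(W), (1,1)(W), (0,3)(W), all W → L
(2,0): only reaches (1,0)(W), which is W → L
(2,1): only reaches (1,1)(W), (1,0)(W), all W → L
(2,6): only reaches (1,6)(W), (2,4)(W), (2,3)(W), (1,5)(W), all W → L
(3,3): only reaches (2,3)(W), (3,1)(W), (3,0)(W), (2,2)(W), all W → L
(3,4): only reaches (2,4)(W), (3,2)(W), (3,1)(W), (2,3)(W), all W → L
(4,2): only reaches (3,2)(W), (0,2)(W), (4,0)(W), (3,1)(W), all W → L
(5,0): only reaches (4,0)(W), (1,0)(W), all W → L
(5,1): only reaches (4,1)(W), (1,1)(W), (4,0)(W), all W → L
(5,5): only reaches (4,5)(W), (1,5)(W), (5,3)(W), (5,2)(W), (4,4)(W), all W → L
(5,6): only reaches (4,6)(W), (1,6)(W), (5,4)(W), (5,3)(W), (4,5)(W), all W → L
(6,3): only reaches (5,3)(W), (2,3)(W), (6,1)(W), (6,0)(W), (5,2)(W), all W → L
(6,4): only reaches (5,4)(W), (2,4)(W), (6,2)(W), (6,1)(W), (5,3)(W), all W → L
(7,0): only reaches (6,0)(W), (3,0)(W), all W → L
(7,1): only reaches (6,1)(W), (3,1)(W), (6,0)(W), all W → L
(7,6): only reaches (6,6)(W), (3,6)(W), (7,4)(W), (7,3)(W), (6,5)(W), all W → L
(8,3): only reaches (7,3)(W), (4,3)(W), (8,1)(W), (8,0)(W), (7,2)(W), all W → L
(8,4): only reaches (7,4)(W), (4,4)(W), (8,2)(W), (8,1)(W), (7,3)(W), all W → L
Every other cell has at least one move into one of the L cells above, so it is W.
L cells per row: a=0: 4, a=1: 2, a=2: 3, a=3: 2, a=4: 1, a=5: 4, a=6: 2, a=7: 3, a=8: 2; total 23.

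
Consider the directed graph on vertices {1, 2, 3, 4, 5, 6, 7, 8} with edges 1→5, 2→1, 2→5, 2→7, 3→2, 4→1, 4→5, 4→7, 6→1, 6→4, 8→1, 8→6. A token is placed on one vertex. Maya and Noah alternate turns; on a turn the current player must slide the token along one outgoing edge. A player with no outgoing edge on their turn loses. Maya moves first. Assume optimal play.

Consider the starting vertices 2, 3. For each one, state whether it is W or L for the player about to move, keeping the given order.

Positions with no move are L. A position that does have a move is losing for the player to move precisely when every available move leads to a winning position for the opponent. Fill in the labels:
Every edge goes from a vertex to one that appears earlier in the order 5, 7, 1, 2, 4, 6, 3, 8, so processing vertices in that order labels each vertex after all of its successors.
5: no outgoing edge → L
7: no outgoing edge → L
1: W (go to 5, an L position)
2: W (go to 7, an L position)
4: W (go to 7, an L position)
6: L (options 4(W), 1(W) are all W)
3: L (sole option 2(W) is W)
8: W (go to 6, an L position)

2: W, 3: L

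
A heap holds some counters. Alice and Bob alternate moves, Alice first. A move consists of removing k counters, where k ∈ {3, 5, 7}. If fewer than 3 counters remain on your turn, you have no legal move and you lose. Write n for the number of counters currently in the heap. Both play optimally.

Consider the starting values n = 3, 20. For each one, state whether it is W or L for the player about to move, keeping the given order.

3: W, 20: L

Use the standard recursion: the mover loses at a terminal position; elsewhere, the mover wins exactly when some move hands the opponent an L position.
n=0: no move → L
n=1: no move → L
n=2: no move → L
n=3: can move to 0, which is L ⇒ W
n=4: can move to 1, which is L ⇒ W
n=5: can move to 2, which is L ⇒ W
n=6: can move to 1, which is L ⇒ W
n=7: can move to 2, which is L ⇒ W
n=8: can move to 1, which is L ⇒ W
n=9: can move to 2, which is L ⇒ W
n=10: moves to 7(W), 5(W), 3(W); every one is W ⇒ L
n=11: moves to 8(W), 6(W), 4(W); every one is W ⇒ L
n=12: moves to 9(W), 7(W), 5(W); every one is W ⇒ L
n=13: can move to 10, which is L ⇒ W
n=14: can move to 11, which is L ⇒ W
n=15: can move to 12, which is L ⇒ W
n=16: can move to 11, which is L ⇒ W
n=17: can move to 12, which is L ⇒ W
n=18: can move to 11, which is L ⇒ W
n=19: can move to 12, which is L ⇒ W
n=20: moves to 17(W), 15(W), 13(W); every one is W ⇒ L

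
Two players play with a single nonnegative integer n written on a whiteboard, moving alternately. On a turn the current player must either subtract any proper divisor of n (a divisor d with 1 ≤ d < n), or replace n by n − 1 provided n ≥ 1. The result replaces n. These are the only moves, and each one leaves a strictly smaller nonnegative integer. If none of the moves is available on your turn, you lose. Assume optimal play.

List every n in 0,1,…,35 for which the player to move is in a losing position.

0, 2, 5, 7, 9, 11, 13, 15, 17, 19, 21, 23, 25, 27, 29, 31, 33, 35

Work bottom-up. With no move the player to move loses. Otherwise the position is W if at least one move leads to an L position for the opponent, and L if every move leads to a W.
n=0: no move → L
n=1: W (go to 0, an L position)
n=2: L (sole option 1(W) is W)
n=3: W (go to 2, an L position)
n=4: W (go to 2, an L position)
n=5: L (sole option 4(W) is W)
n=6: W (go to 5, an L position)
n=7: L (sole option 6(W) is W)
n=8: W (go to 7, an L position)
n=9: L (options 6(W), 8(W) are all W)
n=10: W (go to 5, an L position)
n=11: L (sole option 10(W) is W)
n=12: W (go to 9, an L position)
n=13: L (sole option 12(W) is W)
n=14: W (go to 7, an L position)
n=15: L (options 10(W), 12(W), 14(W) are all W)
n=16: W (go to 15, an L position)
n=17: L (sole option 16(W) is W)
n=18: W (go to 9, an L position)
n=19: L (sole option 18(W) is W)
n=20: W (go to 15, an L position)
n=21: L (options 14(W), 18(W), 20(W) are all W)
n=22: W (go to 11, an L position)
n=23: L (sole option 22(W) is W)
n=24: W (go to 21, an L position)
n=25: L (options 20(W), 24(W) are all W)
n=26: W (go to 13, an L position)
n=27: L (options 18(W), 24(W), 26(W) are all W)
n=28: W (go to 21, an L position)
n=29: L (sole option 28(W) is W)
n=30: W (go to 15, an L position)
n=31: L (sole option 30(W) is W)
n=32: W (go to 31, an L position)
n=33: L (options 22(W), 30(W), 32(W) are all W)
n=34: W (go to 17, an L position)
n=35: L (options 28(W), 30(W), 34(W) are all W)
The losing starting values of n are exactly the entries labelled L in this table (18 of them).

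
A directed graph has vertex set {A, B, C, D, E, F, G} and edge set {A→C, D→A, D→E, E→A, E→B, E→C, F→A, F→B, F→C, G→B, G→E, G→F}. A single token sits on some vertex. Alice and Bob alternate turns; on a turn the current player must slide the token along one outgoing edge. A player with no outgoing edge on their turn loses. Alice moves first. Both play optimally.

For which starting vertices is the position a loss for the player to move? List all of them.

Positions with no move are L. A position that does have a move is losing for the player to move precisely when every available move leads to a winning position for the opponent. Fill in the labels:
Every edge goes from a vertex to one that appears earlier in the order B, C, A, F, E, D, G, so processing vertices in that order labels each vertex after all of its successors.
B: no outgoing edge → L
C: no outgoing edge → L
A: reaches L-position C → W
F: reaches L-position C → W
E: reaches L-position C → W
D: only reaches E(W), A(W), all W → L
G: reaches L-position B → W
Reading off the rows marked L gives the requested list; there are 3 such vertices.

B, C, D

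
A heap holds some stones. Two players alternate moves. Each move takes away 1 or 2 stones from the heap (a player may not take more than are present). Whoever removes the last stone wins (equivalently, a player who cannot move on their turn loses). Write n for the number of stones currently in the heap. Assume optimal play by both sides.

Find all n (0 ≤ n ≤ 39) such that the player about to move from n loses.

Build the W/L table. Terminal = L. A non-terminal position is W if it has a move to some L; otherwise it is L.
n=0: no move → L
n=1: →0(L), so W
n=2: →0(L), so W
n=3: →2(W), 1(W) — all W, so L
n=4: →3(L), so W
n=5: →3(L), so W
n=6: →5(W), 4(W) — all W, so L
n=7: →6(L), so W
n=8: →6(L), so W
n=9: →8(W), 7(W) — all W, so L
n=10: →9(L), so W
n=11: →9(L), so W
n=12: →11(W), 10(W) — all W, so L
n=13: →12(L), so W
n=14: →12(L), so W
n=15: →14(W), 13(W) — all W, so L
n=16: →15(L), so W
n=17: →15(L), so W
n=18: →17(W), 16(W) — all W, so L
n=19: →18(L), so W
n=20: →18(L), so W
n=21: →20(W), 19(W) — all W, so L
n=22: →21(L), so W
n=23: →21(L), so W
n=24: →23(W), 22(W) — all W, so L
n=25: →24(L), so W
n=26: →24(L), so W
n=27: →26(W), 25(W) — all W, so L
n=28: →27(L), so W
n=29: →27(L), so W
n=30: →29(W), 28(W) — all W, so L
n=31: →30(L), so W
n=32: →30(L), so W
n=33: →32(W), 31(W) — all W, so L
n=34: →33(L), so W
n=35: →33(L), so W
n=36: →35(W), 34(W) — all W, so L
n=37: →36(L), so W
n=38: →36(L), so W
n=39: →38(W), 37(W) — all W, so L
The losing starting values of n are exactly the entries labelled L in this table (14 of them).

0, 3, 6, 9, 12, 15, 18, 21, 24, 27, 30, 33, 36, 39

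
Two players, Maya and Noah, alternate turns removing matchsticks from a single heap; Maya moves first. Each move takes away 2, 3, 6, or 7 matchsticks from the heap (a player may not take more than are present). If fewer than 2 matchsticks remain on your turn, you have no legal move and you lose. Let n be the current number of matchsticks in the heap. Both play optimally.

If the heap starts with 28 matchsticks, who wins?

Build the W/L table. Terminal = L. A non-terminal position is W if it has a move to some L; otherwise it is L.
n=0: no move → L
n=1: no move → L
n=2: W (go to 0, an L position)
n=3: W (go to 1, an L position)
n=4: W (go to 1, an L position)
n=5: L (options 3(W), 2(W) are all W)
n=6: W (go to 0, an L position)
n=7: W (go to 5, an L position)
n=8: W (go to 5, an L position)
n=9: L (options 7(W), 6(W), 3(W), 2(W) are all W)
n=10: L (options 8(W), 7(W), 4(W), 3(W) are all W)
n=11: W (go to 9, an L position)
n=12: W (go to 10, an L position)
n=13: W (go to 10, an L position)
n=14: L (options 12(W), 11(W), 8(W), 7(W) are all W)
n=15: W (go to 9, an L position)
n=16: W (go to 14, an L position)
n=17: W (go to 14, an L position)
n=18: L (options 16(W), 15(W), 12(W), 11(W) are all W)
n=19: L (options 17(W), 16(W), 13(W), 12(W) are all W)
n=20: W (go to 18, an L position)
n=21: W (go to 19, an L position)
n=22: W (go to 19, an L position)
n=23: L (options 21(W), 20(W), 17(W), 16(W) are all W)
n=24: W (go to 18, an L position)
n=25: W (go to 23, an L position)
n=26: W (go to 23, an L position)
n=27: L (options 25(W), 24(W), 21(W), 20(W) are all W)
n=28: L (options 26(W), 25(W), 22(W), 21(W) are all W)
Every move from 28 reaches a W position, so the mover loses.

Noah wins.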